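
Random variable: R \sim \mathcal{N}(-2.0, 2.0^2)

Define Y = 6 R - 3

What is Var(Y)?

For Y = aR + b: Var(Y) = a² * Var(R)
Var(R) = 2.0^2 = 4
Var(Y) = 6² * 4 = 36 * 4 = 144

144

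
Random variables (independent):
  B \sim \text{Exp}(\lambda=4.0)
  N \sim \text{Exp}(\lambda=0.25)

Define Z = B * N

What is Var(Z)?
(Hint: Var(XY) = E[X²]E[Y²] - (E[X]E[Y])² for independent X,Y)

Var(XY) = E[X²]E[Y²] - (E[X]E[Y])²
E[B] = 0.25, Var(B) = 0.0625
E[N] = 4, Var(N) = 16
E[B²] = 0.0625 + 0.25² = 0.125
E[N²] = 16 + 4² = 32
Var(Z) = 0.125*32 - (0.25*4)²
= 4 - 1 = 3

3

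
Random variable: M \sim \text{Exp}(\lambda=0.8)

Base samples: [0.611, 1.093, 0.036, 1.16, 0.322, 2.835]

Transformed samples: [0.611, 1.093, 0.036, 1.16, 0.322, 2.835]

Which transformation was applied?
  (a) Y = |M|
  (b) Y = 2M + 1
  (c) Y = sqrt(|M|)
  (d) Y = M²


Checking option (a) Y = |M|:
  M = 0.611 -> Y = 0.611 ✓
  M = 1.093 -> Y = 1.093 ✓
  M = 0.036 -> Y = 0.036 ✓
All samples match this transformation.

(a) |M|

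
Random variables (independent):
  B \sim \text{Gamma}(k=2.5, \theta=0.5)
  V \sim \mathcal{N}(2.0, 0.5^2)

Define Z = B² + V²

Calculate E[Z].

E[Z] = E[B²] + E[V²]
E[B²] = Var(B) + E[B]² = 0.625 + 1.5625 = 2.1875
E[V²] = Var(V) + E[V]² = 0.25 + 4 = 4.25
E[Z] = 2.1875 + 4.25 = 6.4375

6.4375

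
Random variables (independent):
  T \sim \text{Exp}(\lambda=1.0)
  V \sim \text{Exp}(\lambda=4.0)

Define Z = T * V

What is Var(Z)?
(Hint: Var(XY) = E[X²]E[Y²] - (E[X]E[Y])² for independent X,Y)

Var(XY) = E[X²]E[Y²] - (E[X]E[Y])²
E[T] = 1, Var(T) = 1
E[V] = 0.25, Var(V) = 0.0625
E[T²] = 1 + 1² = 2
E[V²] = 0.0625 + 0.25² = 0.125
Var(Z) = 2*0.125 - (1*0.25)²
= 0.25 - 0.0625 = 0.1875

0.1875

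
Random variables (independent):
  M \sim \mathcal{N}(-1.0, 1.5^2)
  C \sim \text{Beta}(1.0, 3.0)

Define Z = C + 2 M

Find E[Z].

E[Z] = 2*E[M] + 1*E[C]
E[M] = -1
E[C] = 0.25
E[Z] = 2*(-1) + 1*0.25 = -1.75

-1.75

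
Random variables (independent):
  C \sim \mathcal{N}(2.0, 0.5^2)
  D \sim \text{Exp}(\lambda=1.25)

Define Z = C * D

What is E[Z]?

For independent RVs: E[XY] = E[X]*E[Y]
E[C] = 2
E[D] = 0.8
E[Z] = 2 * 0.8 = 1.6

1.6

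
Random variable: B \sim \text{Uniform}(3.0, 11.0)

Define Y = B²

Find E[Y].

Using E[X²] = Var(X) + (E[X])²:
E[B] = 7
Var(B) = (11 - 3)^2/12 = 5.3333333
E[B²] = 5.3333333 + 7² = 5.3333333 + 49 = 54.333333

54.333333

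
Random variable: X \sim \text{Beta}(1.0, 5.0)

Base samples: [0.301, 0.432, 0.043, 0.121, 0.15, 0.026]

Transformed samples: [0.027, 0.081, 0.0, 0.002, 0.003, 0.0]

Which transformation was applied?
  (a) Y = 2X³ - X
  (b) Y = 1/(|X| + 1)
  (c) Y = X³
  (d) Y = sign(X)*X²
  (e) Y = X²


Checking option (c) Y = X³:
  X = 0.301 -> Y = 0.027 ✓
  X = 0.432 -> Y = 0.081 ✓
  X = 0.043 -> Y = 0.0 ✓
All samples match this transformation.

(c) X³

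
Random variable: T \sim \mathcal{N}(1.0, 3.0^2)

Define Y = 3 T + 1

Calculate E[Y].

For Y = 3T + 1:
E[Y] = 3 * E[T] + 1
E[T] = 1.0 = 1
E[Y] = 3 * 1 + 1 = 4

4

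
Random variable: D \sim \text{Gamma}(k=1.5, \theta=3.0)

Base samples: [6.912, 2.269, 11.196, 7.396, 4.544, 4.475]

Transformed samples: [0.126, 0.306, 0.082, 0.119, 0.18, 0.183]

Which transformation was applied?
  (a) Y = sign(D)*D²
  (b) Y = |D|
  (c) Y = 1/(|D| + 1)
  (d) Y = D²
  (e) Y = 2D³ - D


Checking option (c) Y = 1/(|D| + 1):
  D = 6.912 -> Y = 0.126 ✓
  D = 2.269 -> Y = 0.306 ✓
  D = 11.196 -> Y = 0.082 ✓
All samples match this transformation.

(c) 1/(|D| + 1)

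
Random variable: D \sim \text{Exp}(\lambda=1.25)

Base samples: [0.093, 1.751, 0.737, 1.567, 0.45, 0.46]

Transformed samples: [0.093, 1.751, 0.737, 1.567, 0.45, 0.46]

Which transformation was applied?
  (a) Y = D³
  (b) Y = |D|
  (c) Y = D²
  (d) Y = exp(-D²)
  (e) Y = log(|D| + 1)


Checking option (b) Y = |D|:
  D = 0.093 -> Y = 0.093 ✓
  D = 1.751 -> Y = 1.751 ✓
  D = 0.737 -> Y = 0.737 ✓
All samples match this transformation.

(b) |D|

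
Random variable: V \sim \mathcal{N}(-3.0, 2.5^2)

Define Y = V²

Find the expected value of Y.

E[V²] = Var(V) + (E[V])² = 6.25 + 9 = 15.25

15.25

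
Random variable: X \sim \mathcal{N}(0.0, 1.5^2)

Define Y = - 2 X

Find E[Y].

For Y = -2X:
E[Y] = -2 * E[X]
E[X] = 0.0 = 0
E[Y] = -2 * 0 = 0

0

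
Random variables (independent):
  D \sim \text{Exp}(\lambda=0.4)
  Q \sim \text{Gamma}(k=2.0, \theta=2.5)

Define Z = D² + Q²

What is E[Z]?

E[Z] = E[D²] + E[Q²]
E[D²] = Var(D) + E[D]² = 6.25 + 6.25 = 12.5
E[Q²] = Var(Q) + E[Q]² = 12.5 + 25 = 37.5
E[Z] = 12.5 + 37.5 = 50

50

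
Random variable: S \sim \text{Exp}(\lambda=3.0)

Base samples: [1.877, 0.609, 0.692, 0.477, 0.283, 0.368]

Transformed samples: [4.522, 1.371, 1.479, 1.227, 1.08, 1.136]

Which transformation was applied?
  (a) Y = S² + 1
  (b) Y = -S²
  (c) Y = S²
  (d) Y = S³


Checking option (a) Y = S² + 1:
  S = 1.877 -> Y = 4.522 ✓
  S = 0.609 -> Y = 1.371 ✓
  S = 0.692 -> Y = 1.479 ✓
All samples match this transformation.

(a) S² + 1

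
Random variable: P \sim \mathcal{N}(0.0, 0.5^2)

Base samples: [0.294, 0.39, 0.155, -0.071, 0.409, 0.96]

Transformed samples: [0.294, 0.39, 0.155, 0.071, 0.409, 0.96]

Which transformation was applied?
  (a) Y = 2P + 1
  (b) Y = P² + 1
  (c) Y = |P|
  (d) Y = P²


Checking option (c) Y = |P|:
  P = 0.294 -> Y = 0.294 ✓
  P = 0.39 -> Y = 0.39 ✓
  P = 0.155 -> Y = 0.155 ✓
All samples match this transformation.

(c) |P|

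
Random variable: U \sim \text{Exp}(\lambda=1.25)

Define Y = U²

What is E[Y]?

Using E[X²] = Var(X) + (E[X])²:
E[U] = 0.8
Var(U) = 1/1.25^2 = 0.64
E[U²] = 0.64 + 0.8² = 0.64 + 0.64 = 1.28

1.28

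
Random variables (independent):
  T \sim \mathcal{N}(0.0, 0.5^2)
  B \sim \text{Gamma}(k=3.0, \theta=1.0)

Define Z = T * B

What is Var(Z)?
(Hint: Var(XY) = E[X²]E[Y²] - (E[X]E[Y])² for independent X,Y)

Var(XY) = E[X²]E[Y²] - (E[X]E[Y])²
E[T] = 0, Var(T) = 0.25
E[B] = 3, Var(B) = 3
E[T²] = 0.25 + 0² = 0.25
E[B²] = 3 + 3² = 12
Var(Z) = 0.25*12 - (0*3)²
= 3 - 0 = 3

3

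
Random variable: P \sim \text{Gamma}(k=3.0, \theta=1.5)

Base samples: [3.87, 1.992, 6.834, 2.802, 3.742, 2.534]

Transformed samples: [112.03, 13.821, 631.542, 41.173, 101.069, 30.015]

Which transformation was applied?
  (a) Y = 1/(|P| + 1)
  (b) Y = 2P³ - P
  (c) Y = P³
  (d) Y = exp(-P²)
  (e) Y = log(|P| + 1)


Checking option (b) Y = 2P³ - P:
  P = 3.87 -> Y = 112.03 ✓
  P = 1.992 -> Y = 13.821 ✓
  P = 6.834 -> Y = 631.542 ✓
All samples match this transformation.

(b) 2P³ - P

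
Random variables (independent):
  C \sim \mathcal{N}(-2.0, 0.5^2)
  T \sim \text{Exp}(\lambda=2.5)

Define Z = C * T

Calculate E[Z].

For independent RVs: E[XY] = E[X]*E[Y]
E[C] = -2
E[T] = 0.4
E[Z] = -2 * 0.4 = -0.8

-0.8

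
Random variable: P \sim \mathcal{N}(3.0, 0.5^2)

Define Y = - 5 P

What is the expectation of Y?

For Y = -5P:
E[Y] = -5 * E[P]
E[P] = 3.0 = 3
E[Y] = -5 * 3 = -15

-15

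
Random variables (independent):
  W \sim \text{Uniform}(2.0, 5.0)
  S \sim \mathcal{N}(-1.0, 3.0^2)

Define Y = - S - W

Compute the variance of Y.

For independent RVs: Var(aX + bY) = a²Var(X) + b²Var(Y)
Var(W) = 0.75
Var(S) = 9
Var(Y) = (-1)²*0.75 + (-1)²*9
= 1*0.75 + 1*9 = 9.75

9.75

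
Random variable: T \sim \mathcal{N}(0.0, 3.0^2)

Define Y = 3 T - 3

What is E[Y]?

For Y = 3T - 3:
E[Y] = 3 * E[T] - 3
E[T] = 0.0 = 0
E[Y] = 3 * 0 - 3 = -3

-3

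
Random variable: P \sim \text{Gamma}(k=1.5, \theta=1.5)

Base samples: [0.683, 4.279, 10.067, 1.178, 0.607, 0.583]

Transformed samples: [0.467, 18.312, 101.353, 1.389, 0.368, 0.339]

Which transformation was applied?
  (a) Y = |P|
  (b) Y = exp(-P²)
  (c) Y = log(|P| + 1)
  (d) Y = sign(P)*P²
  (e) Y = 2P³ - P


Checking option (d) Y = sign(P)*P²:
  P = 0.683 -> Y = 0.467 ✓
  P = 4.279 -> Y = 18.312 ✓
  P = 10.067 -> Y = 101.353 ✓
All samples match this transformation.

(d) sign(P)*P²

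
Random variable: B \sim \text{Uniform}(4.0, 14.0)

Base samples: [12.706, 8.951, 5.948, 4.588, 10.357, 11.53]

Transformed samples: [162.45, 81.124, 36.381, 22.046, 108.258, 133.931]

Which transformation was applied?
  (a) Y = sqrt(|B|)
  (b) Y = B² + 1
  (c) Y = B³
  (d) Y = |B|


Checking option (b) Y = B² + 1:
  B = 12.706 -> Y = 162.45 ✓
  B = 8.951 -> Y = 81.124 ✓
  B = 5.948 -> Y = 36.381 ✓
All samples match this transformation.

(b) B² + 1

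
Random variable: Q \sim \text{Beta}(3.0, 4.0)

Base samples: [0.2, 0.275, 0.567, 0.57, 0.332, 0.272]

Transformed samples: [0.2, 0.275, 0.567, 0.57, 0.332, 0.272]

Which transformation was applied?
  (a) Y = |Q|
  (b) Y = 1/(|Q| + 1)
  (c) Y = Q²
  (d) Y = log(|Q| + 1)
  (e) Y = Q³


Checking option (a) Y = |Q|:
  Q = 0.2 -> Y = 0.2 ✓
  Q = 0.275 -> Y = 0.275 ✓
  Q = 0.567 -> Y = 0.567 ✓
All samples match this transformation.

(a) |Q|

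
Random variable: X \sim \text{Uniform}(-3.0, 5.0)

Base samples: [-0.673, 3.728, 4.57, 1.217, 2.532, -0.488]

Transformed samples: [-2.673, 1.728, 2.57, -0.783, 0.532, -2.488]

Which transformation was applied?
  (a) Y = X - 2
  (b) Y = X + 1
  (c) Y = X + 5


Checking option (a) Y = X - 2:
  X = -0.673 -> Y = -2.673 ✓
  X = 3.728 -> Y = 1.728 ✓
  X = 4.57 -> Y = 2.57 ✓
All samples match this transformation.

(a) X - 2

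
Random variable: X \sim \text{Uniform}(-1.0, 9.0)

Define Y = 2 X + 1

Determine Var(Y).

For Y = aX + b: Var(Y) = a² * Var(X)
Var(X) = (9 + 1)^2/12 = 8.3333333
Var(Y) = 2² * 8.3333333 = 4 * 8.3333333 = 33.333333

33.333333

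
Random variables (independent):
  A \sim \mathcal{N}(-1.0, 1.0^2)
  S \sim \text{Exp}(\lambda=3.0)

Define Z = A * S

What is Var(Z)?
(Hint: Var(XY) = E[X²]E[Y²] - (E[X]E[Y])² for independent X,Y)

Var(XY) = E[X²]E[Y²] - (E[X]E[Y])²
E[A] = -1, Var(A) = 1
E[S] = 0.33333333, Var(S) = 0.11111111
E[A²] = 1 + (-1)² = 2
E[S²] = 0.11111111 + 0.33333333² = 0.22222222
Var(Z) = 2*0.22222222 - (-1*0.33333333)²
= 0.44444444 - 0.11111111 = 0.33333333

0.33333333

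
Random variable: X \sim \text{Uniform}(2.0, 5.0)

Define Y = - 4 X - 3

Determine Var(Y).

For Y = aX + b: Var(Y) = a² * Var(X)
Var(X) = (5 - 2)^2/12 = 0.75
Var(Y) = (-4)² * 0.75 = 16 * 0.75 = 12

12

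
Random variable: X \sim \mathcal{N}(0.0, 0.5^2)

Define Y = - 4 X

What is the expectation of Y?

For Y = -4X:
E[Y] = -4 * E[X]
E[X] = 0.0 = 0
E[Y] = -4 * 0 = 0

0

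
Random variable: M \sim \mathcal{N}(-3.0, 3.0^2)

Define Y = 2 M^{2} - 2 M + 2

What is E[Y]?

E[Y] = 2*E[M²] - 2*E[M] + 2
E[M] = -3
E[M²] = Var(M) + (E[M])² = 9 + 9 = 18
E[Y] = 2*18 - 2*(-3) + 2 = 44

44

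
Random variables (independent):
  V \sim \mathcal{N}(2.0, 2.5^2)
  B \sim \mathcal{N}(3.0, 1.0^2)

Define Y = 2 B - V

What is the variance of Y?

For independent RVs: Var(aX + bY) = a²Var(X) + b²Var(Y)
Var(V) = 6.25
Var(B) = 1
Var(Y) = (-1)²*6.25 + 2²*1
= 1*6.25 + 4*1 = 10.25

10.25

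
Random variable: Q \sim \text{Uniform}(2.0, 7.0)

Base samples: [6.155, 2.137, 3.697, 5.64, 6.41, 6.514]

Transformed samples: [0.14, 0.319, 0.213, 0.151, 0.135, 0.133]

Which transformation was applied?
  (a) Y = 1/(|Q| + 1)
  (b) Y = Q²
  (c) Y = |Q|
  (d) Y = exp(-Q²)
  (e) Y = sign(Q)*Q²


Checking option (a) Y = 1/(|Q| + 1):
  Q = 6.155 -> Y = 0.14 ✓
  Q = 2.137 -> Y = 0.319 ✓
  Q = 3.697 -> Y = 0.213 ✓
All samples match this transformation.

(a) 1/(|Q| + 1)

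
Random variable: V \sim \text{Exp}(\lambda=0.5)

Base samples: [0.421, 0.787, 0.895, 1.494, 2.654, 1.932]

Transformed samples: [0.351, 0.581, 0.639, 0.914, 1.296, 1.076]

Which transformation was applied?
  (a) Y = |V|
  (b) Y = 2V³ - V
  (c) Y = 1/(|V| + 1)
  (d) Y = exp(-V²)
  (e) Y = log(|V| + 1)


Checking option (e) Y = log(|V| + 1):
  V = 0.421 -> Y = 0.351 ✓
  V = 0.787 -> Y = 0.581 ✓
  V = 0.895 -> Y = 0.639 ✓
All samples match this transformation.

(e) log(|V| + 1)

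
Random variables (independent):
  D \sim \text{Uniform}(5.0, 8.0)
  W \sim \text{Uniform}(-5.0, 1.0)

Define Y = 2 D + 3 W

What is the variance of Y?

For independent RVs: Var(aX + bY) = a²Var(X) + b²Var(Y)
Var(D) = 0.75
Var(W) = 3
Var(Y) = 2²*0.75 + 3²*3
= 4*0.75 + 9*3 = 30

30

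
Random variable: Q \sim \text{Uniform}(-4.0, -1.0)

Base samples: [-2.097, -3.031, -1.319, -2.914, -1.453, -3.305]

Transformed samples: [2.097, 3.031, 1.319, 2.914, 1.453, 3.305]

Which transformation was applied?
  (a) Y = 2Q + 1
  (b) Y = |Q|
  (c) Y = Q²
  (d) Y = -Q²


Checking option (b) Y = |Q|:
  Q = -2.097 -> Y = 2.097 ✓
  Q = -3.031 -> Y = 3.031 ✓
  Q = -1.319 -> Y = 1.319 ✓
All samples match this transformation.

(b) |Q|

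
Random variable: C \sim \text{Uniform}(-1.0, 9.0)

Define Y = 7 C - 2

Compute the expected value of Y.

For Y = 7C - 2:
E[Y] = 7 * E[C] - 2
E[C] = (-1 + 9)/2 = 4
E[Y] = 7 * 4 - 2 = 26

26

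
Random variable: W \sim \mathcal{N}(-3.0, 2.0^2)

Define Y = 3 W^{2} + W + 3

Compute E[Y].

E[Y] = 3*E[W²] + 1*E[W] + 3
E[W] = -3
E[W²] = Var(W) + (E[W])² = 4 + 9 = 13
E[Y] = 3*13 + 1*(-3) + 3 = 39

39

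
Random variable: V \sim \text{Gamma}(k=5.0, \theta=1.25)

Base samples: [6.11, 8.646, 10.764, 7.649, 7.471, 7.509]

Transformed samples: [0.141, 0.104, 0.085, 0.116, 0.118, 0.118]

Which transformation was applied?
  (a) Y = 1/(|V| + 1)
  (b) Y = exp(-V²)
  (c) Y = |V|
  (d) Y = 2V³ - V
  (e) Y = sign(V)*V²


Checking option (a) Y = 1/(|V| + 1):
  V = 6.11 -> Y = 0.141 ✓
  V = 8.646 -> Y = 0.104 ✓
  V = 10.764 -> Y = 0.085 ✓
All samples match this transformation.

(a) 1/(|V| + 1)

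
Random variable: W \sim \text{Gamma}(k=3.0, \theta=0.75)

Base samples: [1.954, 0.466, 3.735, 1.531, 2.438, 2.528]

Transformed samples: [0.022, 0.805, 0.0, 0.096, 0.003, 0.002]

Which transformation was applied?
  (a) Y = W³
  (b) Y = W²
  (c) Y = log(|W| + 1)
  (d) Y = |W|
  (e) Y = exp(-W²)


Checking option (e) Y = exp(-W²):
  W = 1.954 -> Y = 0.022 ✓
  W = 0.466 -> Y = 0.805 ✓
  W = 3.735 -> Y = 0.0 ✓
All samples match this transformation.

(e) exp(-W²)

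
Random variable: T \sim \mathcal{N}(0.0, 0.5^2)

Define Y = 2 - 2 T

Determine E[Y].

For Y = -2T + 2:
E[Y] = -2 * E[T] + 2
E[T] = 0.0 = 0
E[Y] = -2 * 0 + 2 = 2

2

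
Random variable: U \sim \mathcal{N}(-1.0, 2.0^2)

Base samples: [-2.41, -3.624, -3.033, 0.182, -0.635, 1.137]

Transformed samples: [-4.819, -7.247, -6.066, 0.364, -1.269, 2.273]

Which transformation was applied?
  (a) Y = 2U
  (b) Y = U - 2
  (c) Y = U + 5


Checking option (a) Y = 2U:
  U = -2.41 -> Y = -4.819 ✓
  U = -3.624 -> Y = -7.247 ✓
  U = -3.033 -> Y = -6.066 ✓
All samples match this transformation.

(a) 2U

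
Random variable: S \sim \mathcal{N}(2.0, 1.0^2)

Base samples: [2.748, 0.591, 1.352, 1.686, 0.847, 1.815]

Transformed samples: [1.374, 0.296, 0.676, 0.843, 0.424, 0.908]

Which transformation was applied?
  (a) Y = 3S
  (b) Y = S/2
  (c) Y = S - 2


Checking option (b) Y = S/2:
  S = 2.748 -> Y = 1.374 ✓
  S = 0.591 -> Y = 0.296 ✓
  S = 1.352 -> Y = 0.676 ✓
All samples match this transformation.

(b) S/2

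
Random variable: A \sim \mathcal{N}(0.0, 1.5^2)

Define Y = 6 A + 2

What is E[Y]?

For Y = 6A + 2:
E[Y] = 6 * E[A] + 2
E[A] = 0.0 = 0
E[Y] = 6 * 0 + 2 = 2

2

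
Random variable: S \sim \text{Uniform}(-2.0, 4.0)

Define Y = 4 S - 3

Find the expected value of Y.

For Y = 4S - 3:
E[Y] = 4 * E[S] - 3
E[S] = (-2 + 4)/2 = 1
E[Y] = 4 * 1 - 3 = 1

1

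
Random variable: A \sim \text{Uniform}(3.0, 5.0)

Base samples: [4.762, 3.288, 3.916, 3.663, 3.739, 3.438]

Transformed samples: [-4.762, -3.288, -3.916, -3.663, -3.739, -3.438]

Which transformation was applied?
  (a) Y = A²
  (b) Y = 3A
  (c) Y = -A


Checking option (c) Y = -A:
  A = 4.762 -> Y = -4.762 ✓
  A = 3.288 -> Y = -3.288 ✓
  A = 3.916 -> Y = -3.916 ✓
All samples match this transformation.

(c) -A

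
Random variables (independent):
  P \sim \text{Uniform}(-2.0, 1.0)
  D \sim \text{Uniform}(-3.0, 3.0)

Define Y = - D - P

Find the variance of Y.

For independent RVs: Var(aX + bY) = a²Var(X) + b²Var(Y)
Var(P) = 0.75
Var(D) = 3
Var(Y) = (-1)²*0.75 + (-1)²*3
= 1*0.75 + 1*3 = 3.75

3.75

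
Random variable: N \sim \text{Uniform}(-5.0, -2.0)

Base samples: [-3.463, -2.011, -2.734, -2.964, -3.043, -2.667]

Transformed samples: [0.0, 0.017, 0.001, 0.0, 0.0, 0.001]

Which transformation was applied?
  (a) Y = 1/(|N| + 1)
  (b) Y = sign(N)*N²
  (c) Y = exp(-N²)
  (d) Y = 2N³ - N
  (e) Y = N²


Checking option (c) Y = exp(-N²):
  N = -3.463 -> Y = 0.0 ✓
  N = -2.011 -> Y = 0.017 ✓
  N = -2.734 -> Y = 0.001 ✓
All samples match this transformation.

(c) exp(-N²)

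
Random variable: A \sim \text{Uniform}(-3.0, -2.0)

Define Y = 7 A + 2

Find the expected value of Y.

For Y = 7A + 2:
E[Y] = 7 * E[A] + 2
E[A] = (-3 - 2)/2 = -2.5
E[Y] = 7 * (-2.5) + 2 = -15.5

-15.5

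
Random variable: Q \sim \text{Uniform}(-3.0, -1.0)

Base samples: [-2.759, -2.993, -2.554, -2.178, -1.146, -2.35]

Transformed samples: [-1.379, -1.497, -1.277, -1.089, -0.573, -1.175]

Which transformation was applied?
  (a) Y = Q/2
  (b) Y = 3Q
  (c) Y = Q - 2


Checking option (a) Y = Q/2:
  Q = -2.759 -> Y = -1.379 ✓
  Q = -2.993 -> Y = -1.497 ✓
  Q = -2.554 -> Y = -1.277 ✓
All samples match this transformation.

(a) Q/2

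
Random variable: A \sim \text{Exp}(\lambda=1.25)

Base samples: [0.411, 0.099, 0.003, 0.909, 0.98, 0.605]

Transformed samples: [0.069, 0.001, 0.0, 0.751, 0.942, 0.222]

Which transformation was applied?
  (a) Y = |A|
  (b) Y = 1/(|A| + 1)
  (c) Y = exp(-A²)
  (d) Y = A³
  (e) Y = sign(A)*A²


Checking option (d) Y = A³:
  A = 0.411 -> Y = 0.069 ✓
  A = 0.099 -> Y = 0.001 ✓
  A = 0.003 -> Y = 0.0 ✓
All samples match this transformation.

(d) A³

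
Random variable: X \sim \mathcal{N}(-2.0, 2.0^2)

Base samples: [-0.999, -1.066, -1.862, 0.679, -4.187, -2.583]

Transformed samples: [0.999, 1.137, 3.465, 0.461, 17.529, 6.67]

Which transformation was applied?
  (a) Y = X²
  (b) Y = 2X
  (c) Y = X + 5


Checking option (a) Y = X²:
  X = -0.999 -> Y = 0.999 ✓
  X = -1.066 -> Y = 1.137 ✓
  X = -1.862 -> Y = 3.465 ✓
All samples match this transformation.

(a) X²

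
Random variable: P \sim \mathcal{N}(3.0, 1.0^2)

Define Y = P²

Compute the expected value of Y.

Using E[X²] = Var(X) + (E[X])²:
E[P] = 3
Var(P) = 1.0^2 = 1
E[P²] = 1 + 3² = 1 + 9 = 10

10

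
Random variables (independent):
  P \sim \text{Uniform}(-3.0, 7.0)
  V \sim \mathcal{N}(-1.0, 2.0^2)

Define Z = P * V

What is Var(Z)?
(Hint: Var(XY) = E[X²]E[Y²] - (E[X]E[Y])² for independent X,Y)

Var(XY) = E[X²]E[Y²] - (E[X]E[Y])²
E[P] = 2, Var(P) = 8.3333333
E[V] = -1, Var(V) = 4
E[P²] = 8.3333333 + 2² = 12.333333
E[V²] = 4 + (-1)² = 5
Var(Z) = 12.333333*5 - (2*(-1))²
= 61.666667 - 4 = 57.666667

57.666667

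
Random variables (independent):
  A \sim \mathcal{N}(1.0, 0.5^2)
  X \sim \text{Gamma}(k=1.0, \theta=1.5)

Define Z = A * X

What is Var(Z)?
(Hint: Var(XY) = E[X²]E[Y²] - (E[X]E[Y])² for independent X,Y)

Var(XY) = E[X²]E[Y²] - (E[X]E[Y])²
E[A] = 1, Var(A) = 0.25
E[X] = 1.5, Var(X) = 2.25
E[A²] = 0.25 + 1² = 1.25
E[X²] = 2.25 + 1.5² = 4.5
Var(Z) = 1.25*4.5 - (1*1.5)²
= 5.625 - 2.25 = 3.375

3.375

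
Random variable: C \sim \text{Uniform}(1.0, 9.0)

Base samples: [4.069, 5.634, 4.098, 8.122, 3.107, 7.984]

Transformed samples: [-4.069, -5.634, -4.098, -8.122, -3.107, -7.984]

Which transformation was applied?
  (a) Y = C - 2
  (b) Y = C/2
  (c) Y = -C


Checking option (c) Y = -C:
  C = 4.069 -> Y = -4.069 ✓
  C = 5.634 -> Y = -5.634 ✓
  C = 4.098 -> Y = -4.098 ✓
All samples match this transformation.

(c) -C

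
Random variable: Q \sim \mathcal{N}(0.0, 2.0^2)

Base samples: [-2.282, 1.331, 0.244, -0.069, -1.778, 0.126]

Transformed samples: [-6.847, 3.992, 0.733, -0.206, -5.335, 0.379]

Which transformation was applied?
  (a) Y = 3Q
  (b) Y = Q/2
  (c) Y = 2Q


Checking option (a) Y = 3Q:
  Q = -2.282 -> Y = -6.847 ✓
  Q = 1.331 -> Y = 3.992 ✓
  Q = 0.244 -> Y = 0.733 ✓
All samples match this transformation.

(a) 3Q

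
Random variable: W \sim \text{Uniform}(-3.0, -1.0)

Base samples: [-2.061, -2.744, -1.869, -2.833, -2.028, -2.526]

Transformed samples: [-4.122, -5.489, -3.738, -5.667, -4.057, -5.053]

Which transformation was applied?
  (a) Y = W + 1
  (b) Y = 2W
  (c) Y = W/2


Checking option (b) Y = 2W:
  W = -2.061 -> Y = -4.122 ✓
  W = -2.744 -> Y = -5.489 ✓
  W = -1.869 -> Y = -3.738 ✓
All samples match this transformation.

(b) 2W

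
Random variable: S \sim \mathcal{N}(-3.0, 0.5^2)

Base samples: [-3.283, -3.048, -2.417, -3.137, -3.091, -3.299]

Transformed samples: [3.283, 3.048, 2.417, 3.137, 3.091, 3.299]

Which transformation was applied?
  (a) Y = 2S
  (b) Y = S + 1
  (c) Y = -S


Checking option (c) Y = -S:
  S = -3.283 -> Y = 3.283 ✓
  S = -3.048 -> Y = 3.048 ✓
  S = -2.417 -> Y = 2.417 ✓
All samples match this transformation.

(c) -S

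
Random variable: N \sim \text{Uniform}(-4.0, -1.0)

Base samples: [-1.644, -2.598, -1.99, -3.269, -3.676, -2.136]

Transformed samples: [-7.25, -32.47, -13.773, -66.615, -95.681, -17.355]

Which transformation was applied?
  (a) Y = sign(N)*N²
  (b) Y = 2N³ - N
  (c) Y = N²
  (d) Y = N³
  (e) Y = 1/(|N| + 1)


Checking option (b) Y = 2N³ - N:
  N = -1.644 -> Y = -7.25 ✓
  N = -2.598 -> Y = -32.47 ✓
  N = -1.99 -> Y = -13.773 ✓
All samples match this transformation.

(b) 2N³ - N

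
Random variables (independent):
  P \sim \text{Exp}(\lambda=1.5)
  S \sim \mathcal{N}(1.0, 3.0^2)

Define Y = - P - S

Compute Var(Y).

For independent RVs: Var(aX + bY) = a²Var(X) + b²Var(Y)
Var(P) = 0.44444444
Var(S) = 9
Var(Y) = (-1)²*0.44444444 + (-1)²*9
= 1*0.44444444 + 1*9 = 9.4444444

9.4444444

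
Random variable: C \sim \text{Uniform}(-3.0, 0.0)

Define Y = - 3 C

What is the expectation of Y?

For Y = -3C:
E[Y] = -3 * E[C]
E[C] = (-3 + 0)/2 = -1.5
E[Y] = -3 * (-1.5) = 4.5

4.5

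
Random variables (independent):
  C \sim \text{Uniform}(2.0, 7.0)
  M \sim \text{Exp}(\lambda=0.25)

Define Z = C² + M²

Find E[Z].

E[Z] = E[C²] + E[M²]
E[C²] = Var(C) + E[C]² = 2.0833333 + 20.25 = 22.333333
E[M²] = Var(M) + E[M]² = 16 + 16 = 32
E[Z] = 22.333333 + 32 = 54.333333

54.333333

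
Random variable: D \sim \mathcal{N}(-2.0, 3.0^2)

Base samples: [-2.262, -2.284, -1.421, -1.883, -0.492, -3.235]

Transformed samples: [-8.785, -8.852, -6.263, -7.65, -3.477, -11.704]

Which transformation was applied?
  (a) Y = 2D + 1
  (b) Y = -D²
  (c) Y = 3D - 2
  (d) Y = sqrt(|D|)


Checking option (c) Y = 3D - 2:
  D = -2.262 -> Y = -8.785 ✓
  D = -2.284 -> Y = -8.852 ✓
  D = -1.421 -> Y = -6.263 ✓
All samples match this transformation.

(c) 3D - 2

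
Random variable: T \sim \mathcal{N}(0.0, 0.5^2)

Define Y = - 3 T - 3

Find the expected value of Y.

For Y = -3T - 3:
E[Y] = -3 * E[T] - 3
E[T] = 0.0 = 0
E[Y] = -3 * 0 - 3 = -3

-3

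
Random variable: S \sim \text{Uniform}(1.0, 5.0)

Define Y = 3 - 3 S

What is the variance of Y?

For Y = aS + b: Var(Y) = a² * Var(S)
Var(S) = (5 - 1)^2/12 = 1.3333333
Var(Y) = (-3)² * 1.3333333 = 9 * 1.3333333 = 12

12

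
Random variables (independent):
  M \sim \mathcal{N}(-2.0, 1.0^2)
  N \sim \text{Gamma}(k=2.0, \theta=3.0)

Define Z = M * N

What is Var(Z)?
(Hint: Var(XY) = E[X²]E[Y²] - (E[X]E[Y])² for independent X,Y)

Var(XY) = E[X²]E[Y²] - (E[X]E[Y])²
E[M] = -2, Var(M) = 1
E[N] = 6, Var(N) = 18
E[M²] = 1 + (-2)² = 5
E[N²] = 18 + 6² = 54
Var(Z) = 5*54 - (-2*6)²
= 270 - 144 = 126

126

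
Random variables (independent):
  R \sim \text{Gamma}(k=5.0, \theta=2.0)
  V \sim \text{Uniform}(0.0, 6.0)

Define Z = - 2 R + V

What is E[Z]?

E[Z] = -2*E[R] + 1*E[V]
E[R] = 10
E[V] = 3
E[Z] = -2*10 + 1*3 = -17

-17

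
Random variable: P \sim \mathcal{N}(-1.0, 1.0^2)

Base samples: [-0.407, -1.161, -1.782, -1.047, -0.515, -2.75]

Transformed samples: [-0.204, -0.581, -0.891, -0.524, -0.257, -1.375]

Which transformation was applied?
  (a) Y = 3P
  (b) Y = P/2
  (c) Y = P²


Checking option (b) Y = P/2:
  P = -0.407 -> Y = -0.204 ✓
  P = -1.161 -> Y = -0.581 ✓
  P = -1.782 -> Y = -0.891 ✓
All samples match this transformation.

(b) P/2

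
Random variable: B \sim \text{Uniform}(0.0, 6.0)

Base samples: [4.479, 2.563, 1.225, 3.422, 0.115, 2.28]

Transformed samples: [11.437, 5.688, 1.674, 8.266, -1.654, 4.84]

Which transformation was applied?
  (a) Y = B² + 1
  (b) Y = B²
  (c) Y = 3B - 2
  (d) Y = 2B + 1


Checking option (c) Y = 3B - 2:
  B = 4.479 -> Y = 11.437 ✓
  B = 2.563 -> Y = 5.688 ✓
  B = 1.225 -> Y = 1.674 ✓
All samples match this transformation.

(c) 3B - 2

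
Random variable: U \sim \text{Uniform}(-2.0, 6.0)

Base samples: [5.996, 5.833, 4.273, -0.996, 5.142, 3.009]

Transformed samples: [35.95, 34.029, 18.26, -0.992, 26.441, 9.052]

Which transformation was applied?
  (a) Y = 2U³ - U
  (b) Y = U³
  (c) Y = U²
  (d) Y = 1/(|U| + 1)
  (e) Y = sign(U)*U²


Checking option (e) Y = sign(U)*U²:
  U = 5.996 -> Y = 35.95 ✓
  U = 5.833 -> Y = 34.029 ✓
  U = 4.273 -> Y = 18.26 ✓
All samples match this transformation.

(e) sign(U)*U²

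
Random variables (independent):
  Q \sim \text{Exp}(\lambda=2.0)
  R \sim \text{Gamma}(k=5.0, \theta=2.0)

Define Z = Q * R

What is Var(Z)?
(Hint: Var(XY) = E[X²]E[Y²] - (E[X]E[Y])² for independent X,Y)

Var(XY) = E[X²]E[Y²] - (E[X]E[Y])²
E[Q] = 0.5, Var(Q) = 0.25
E[R] = 10, Var(R) = 20
E[Q²] = 0.25 + 0.5² = 0.5
E[R²] = 20 + 10² = 120
Var(Z) = 0.5*120 - (0.5*10)²
= 60 - 25 = 35

35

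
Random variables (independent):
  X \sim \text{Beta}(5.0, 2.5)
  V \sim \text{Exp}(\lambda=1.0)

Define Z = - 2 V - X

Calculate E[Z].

E[Z] = -1*E[X] - 2*E[V]
E[X] = 0.66666667
E[V] = 1
E[Z] = -1*0.66666667 - 2*1 = -2.6666667

-2.6666667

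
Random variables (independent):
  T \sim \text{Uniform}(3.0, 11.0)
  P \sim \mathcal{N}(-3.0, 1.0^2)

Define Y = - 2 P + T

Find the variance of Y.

For independent RVs: Var(aX + bY) = a²Var(X) + b²Var(Y)
Var(T) = 5.3333333
Var(P) = 1
Var(Y) = 1²*5.3333333 + (-2)²*1
= 1*5.3333333 + 4*1 = 9.3333333

9.3333333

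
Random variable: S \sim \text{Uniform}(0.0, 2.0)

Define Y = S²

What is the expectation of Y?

Using E[X²] = Var(X) + (E[X])²:
E[S] = 1
Var(S) = (2 - 0)^2/12 = 0.33333333
E[S²] = 0.33333333 + 1² = 0.33333333 + 1 = 1.3333333

1.3333333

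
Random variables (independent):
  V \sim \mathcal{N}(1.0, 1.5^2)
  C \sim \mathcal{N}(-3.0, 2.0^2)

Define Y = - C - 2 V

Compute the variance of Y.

For independent RVs: Var(aX + bY) = a²Var(X) + b²Var(Y)
Var(V) = 2.25
Var(C) = 4
Var(Y) = (-2)²*2.25 + (-1)²*4
= 4*2.25 + 1*4 = 13

13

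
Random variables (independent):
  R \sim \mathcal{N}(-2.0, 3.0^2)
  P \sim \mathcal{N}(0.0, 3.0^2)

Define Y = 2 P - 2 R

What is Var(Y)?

For independent RVs: Var(aX + bY) = a²Var(X) + b²Var(Y)
Var(R) = 9
Var(P) = 9
Var(Y) = (-2)²*9 + 2²*9
= 4*9 + 4*9 = 72

72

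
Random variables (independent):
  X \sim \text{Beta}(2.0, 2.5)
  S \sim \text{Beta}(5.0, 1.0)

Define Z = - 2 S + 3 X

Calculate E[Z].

E[Z] = 3*E[X] - 2*E[S]
E[X] = 0.44444444
E[S] = 0.83333333
E[Z] = 3*0.44444444 - 2*0.83333333 = -0.33333333

-0.33333333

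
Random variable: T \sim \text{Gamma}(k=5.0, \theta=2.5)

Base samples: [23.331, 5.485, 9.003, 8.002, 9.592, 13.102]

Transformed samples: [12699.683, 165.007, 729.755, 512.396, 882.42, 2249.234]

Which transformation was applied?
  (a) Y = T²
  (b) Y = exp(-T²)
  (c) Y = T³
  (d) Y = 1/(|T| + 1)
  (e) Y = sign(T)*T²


Checking option (c) Y = T³:
  T = 23.331 -> Y = 12699.683 ✓
  T = 5.485 -> Y = 165.007 ✓
  T = 9.003 -> Y = 729.755 ✓
All samples match this transformation.

(c) T³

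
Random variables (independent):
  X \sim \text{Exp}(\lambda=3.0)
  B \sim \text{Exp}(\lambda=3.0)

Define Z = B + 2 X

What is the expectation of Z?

E[Z] = 2*E[X] + 1*E[B]
E[X] = 0.33333333
E[B] = 0.33333333
E[Z] = 2*0.33333333 + 1*0.33333333 = 1

1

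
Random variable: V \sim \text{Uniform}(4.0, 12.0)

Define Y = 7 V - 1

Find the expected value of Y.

For Y = 7V - 1:
E[Y] = 7 * E[V] - 1
E[V] = (4 + 12)/2 = 8
E[Y] = 7 * 8 - 1 = 55

55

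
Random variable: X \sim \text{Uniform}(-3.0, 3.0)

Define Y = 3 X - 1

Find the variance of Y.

For Y = aX + b: Var(Y) = a² * Var(X)
Var(X) = (3 + 3)^2/12 = 3
Var(Y) = 3² * 3 = 9 * 3 = 27

27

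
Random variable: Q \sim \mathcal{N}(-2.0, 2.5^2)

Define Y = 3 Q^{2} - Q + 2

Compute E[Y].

E[Y] = 3*E[Q²] - 1*E[Q] + 2
E[Q] = -2
E[Q²] = Var(Q) + (E[Q])² = 6.25 + 4 = 10.25
E[Y] = 3*10.25 - 1*(-2) + 2 = 34.75

34.75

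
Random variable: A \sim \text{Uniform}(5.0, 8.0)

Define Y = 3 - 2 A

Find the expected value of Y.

For Y = -2A + 3:
E[Y] = -2 * E[A] + 3
E[A] = (5 + 8)/2 = 6.5
E[Y] = -2 * 6.5 + 3 = -10

-10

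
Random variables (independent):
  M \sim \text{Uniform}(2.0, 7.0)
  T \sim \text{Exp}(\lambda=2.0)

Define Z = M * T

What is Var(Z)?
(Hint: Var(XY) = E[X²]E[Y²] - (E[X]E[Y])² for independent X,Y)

Var(XY) = E[X²]E[Y²] - (E[X]E[Y])²
E[M] = 4.5, Var(M) = 2.0833333
E[T] = 0.5, Var(T) = 0.25
E[M²] = 2.0833333 + 4.5² = 22.333333
E[T²] = 0.25 + 0.5² = 0.5
Var(Z) = 22.333333*0.5 - (4.5*0.5)²
= 11.166667 - 5.0625 = 6.1041667

6.1041667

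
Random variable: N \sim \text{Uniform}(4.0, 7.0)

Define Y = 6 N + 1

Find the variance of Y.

For Y = aN + b: Var(Y) = a² * Var(N)
Var(N) = (7 - 4)^2/12 = 0.75
Var(Y) = 6² * 0.75 = 36 * 0.75 = 27

27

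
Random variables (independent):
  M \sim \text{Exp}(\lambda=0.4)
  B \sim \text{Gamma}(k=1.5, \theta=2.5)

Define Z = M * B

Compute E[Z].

For independent RVs: E[XY] = E[X]*E[Y]
E[M] = 2.5
E[B] = 3.75
E[Z] = 2.5 * 3.75 = 9.375

9.375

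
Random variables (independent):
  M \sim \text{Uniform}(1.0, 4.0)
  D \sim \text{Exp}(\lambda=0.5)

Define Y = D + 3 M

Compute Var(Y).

For independent RVs: Var(aX + bY) = a²Var(X) + b²Var(Y)
Var(M) = 0.75
Var(D) = 4
Var(Y) = 3²*0.75 + 1²*4
= 9*0.75 + 1*4 = 10.75

10.75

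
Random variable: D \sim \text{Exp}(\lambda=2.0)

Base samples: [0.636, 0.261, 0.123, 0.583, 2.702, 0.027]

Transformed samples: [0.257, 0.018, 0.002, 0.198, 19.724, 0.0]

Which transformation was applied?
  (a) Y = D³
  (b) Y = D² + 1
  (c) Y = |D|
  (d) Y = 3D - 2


Checking option (a) Y = D³:
  D = 0.636 -> Y = 0.257 ✓
  D = 0.261 -> Y = 0.018 ✓
  D = 0.123 -> Y = 0.002 ✓
All samples match this transformation.

(a) D³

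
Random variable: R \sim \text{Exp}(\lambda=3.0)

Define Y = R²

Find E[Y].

E[R²] = Var(R) + (E[R])² = 0.11111111 + 0.11111111 = 0.22222222

0.22222222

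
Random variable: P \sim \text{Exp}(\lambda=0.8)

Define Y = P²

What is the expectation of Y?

E[P²] = Var(P) + (E[P])² = 1.5625 + 1.5625 = 3.125

3.125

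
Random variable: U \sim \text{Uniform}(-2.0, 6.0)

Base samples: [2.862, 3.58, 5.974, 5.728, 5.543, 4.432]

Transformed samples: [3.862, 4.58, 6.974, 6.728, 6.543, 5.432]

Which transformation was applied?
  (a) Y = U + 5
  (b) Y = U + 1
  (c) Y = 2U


Checking option (b) Y = U + 1:
  U = 2.862 -> Y = 3.862 ✓
  U = 3.58 -> Y = 4.58 ✓
  U = 5.974 -> Y = 6.974 ✓
All samples match this transformation.

(b) U + 1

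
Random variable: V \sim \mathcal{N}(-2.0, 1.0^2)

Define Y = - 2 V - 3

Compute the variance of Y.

For Y = aV + b: Var(Y) = a² * Var(V)
Var(V) = 1.0^2 = 1
Var(Y) = (-2)² * 1 = 4 * 1 = 4

4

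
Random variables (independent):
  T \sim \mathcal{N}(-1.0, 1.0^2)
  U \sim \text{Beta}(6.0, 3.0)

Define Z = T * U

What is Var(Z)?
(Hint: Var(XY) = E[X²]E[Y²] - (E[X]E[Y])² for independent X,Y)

Var(XY) = E[X²]E[Y²] - (E[X]E[Y])²
E[T] = -1, Var(T) = 1
E[U] = 0.66666667, Var(U) = 0.022222222
E[T²] = 1 + (-1)² = 2
E[U²] = 0.022222222 + 0.66666667² = 0.46666667
Var(Z) = 2*0.46666667 - (-1*0.66666667)²
= 0.93333333 - 0.44444444 = 0.48888889

0.48888889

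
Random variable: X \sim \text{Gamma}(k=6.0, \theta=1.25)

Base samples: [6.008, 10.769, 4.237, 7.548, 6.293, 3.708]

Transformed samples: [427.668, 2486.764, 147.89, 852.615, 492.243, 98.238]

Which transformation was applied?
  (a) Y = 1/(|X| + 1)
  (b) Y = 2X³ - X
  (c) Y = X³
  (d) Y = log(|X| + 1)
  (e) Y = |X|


Checking option (b) Y = 2X³ - X:
  X = 6.008 -> Y = 427.668 ✓
  X = 10.769 -> Y = 2486.764 ✓
  X = 4.237 -> Y = 147.89 ✓
All samples match this transformation.

(b) 2X³ - X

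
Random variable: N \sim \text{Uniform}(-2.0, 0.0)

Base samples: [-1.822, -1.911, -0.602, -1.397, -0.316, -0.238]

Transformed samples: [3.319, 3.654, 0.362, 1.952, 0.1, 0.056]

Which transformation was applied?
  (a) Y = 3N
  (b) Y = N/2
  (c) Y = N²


Checking option (c) Y = N²:
  N = -1.822 -> Y = 3.319 ✓
  N = -1.911 -> Y = 3.654 ✓
  N = -0.602 -> Y = 0.362 ✓
All samples match this transformation.

(c) N²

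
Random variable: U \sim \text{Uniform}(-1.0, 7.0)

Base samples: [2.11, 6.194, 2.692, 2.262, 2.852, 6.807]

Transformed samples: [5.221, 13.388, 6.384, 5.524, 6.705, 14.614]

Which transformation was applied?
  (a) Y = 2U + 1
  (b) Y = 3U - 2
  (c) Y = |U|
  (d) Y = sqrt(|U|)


Checking option (a) Y = 2U + 1:
  U = 2.11 -> Y = 5.221 ✓
  U = 6.194 -> Y = 13.388 ✓
  U = 2.692 -> Y = 6.384 ✓
All samples match this transformation.

(a) 2U + 1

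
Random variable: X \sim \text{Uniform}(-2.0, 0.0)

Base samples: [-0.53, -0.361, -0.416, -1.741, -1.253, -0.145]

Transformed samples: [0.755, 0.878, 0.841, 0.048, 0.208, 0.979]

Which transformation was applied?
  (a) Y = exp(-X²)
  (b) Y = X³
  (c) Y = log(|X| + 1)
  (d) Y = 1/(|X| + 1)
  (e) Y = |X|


Checking option (a) Y = exp(-X²):
  X = -0.53 -> Y = 0.755 ✓
  X = -0.361 -> Y = 0.878 ✓
  X = -0.416 -> Y = 0.841 ✓
All samples match this transformation.

(a) exp(-X²)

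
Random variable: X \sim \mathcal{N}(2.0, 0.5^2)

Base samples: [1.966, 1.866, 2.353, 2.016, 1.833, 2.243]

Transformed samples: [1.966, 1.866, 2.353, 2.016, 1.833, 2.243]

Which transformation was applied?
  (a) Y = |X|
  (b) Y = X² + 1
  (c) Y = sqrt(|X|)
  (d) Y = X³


Checking option (a) Y = |X|:
  X = 1.966 -> Y = 1.966 ✓
  X = 1.866 -> Y = 1.866 ✓
  X = 2.353 -> Y = 2.353 ✓
All samples match this transformation.

(a) |X|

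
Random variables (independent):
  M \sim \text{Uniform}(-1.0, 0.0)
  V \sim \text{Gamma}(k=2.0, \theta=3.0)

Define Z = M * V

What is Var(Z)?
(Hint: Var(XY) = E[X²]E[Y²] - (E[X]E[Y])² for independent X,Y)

Var(XY) = E[X²]E[Y²] - (E[X]E[Y])²
E[M] = -0.5, Var(M) = 0.083333333
E[V] = 6, Var(V) = 18
E[M²] = 0.083333333 + (-0.5)² = 0.33333333
E[V²] = 18 + 6² = 54
Var(Z) = 0.33333333*54 - (-0.5*6)²
= 18 - 9 = 9

9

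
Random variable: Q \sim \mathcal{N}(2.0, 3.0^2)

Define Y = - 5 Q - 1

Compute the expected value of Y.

For Y = -5Q - 1:
E[Y] = -5 * E[Q] - 1
E[Q] = 2.0 = 2
E[Y] = -5 * 2 - 1 = -11

-11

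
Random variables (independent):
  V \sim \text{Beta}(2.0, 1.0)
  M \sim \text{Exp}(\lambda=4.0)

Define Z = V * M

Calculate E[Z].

For independent RVs: E[XY] = E[X]*E[Y]
E[V] = 0.66666667
E[M] = 0.25
E[Z] = 0.66666667 * 0.25 = 0.16666667

0.16666667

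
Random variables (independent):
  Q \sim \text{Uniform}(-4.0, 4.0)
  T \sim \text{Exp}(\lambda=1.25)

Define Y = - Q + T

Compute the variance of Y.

For independent RVs: Var(aX + bY) = a²Var(X) + b²Var(Y)
Var(Q) = 5.3333333
Var(T) = 0.64
Var(Y) = (-1)²*5.3333333 + 1²*0.64
= 1*5.3333333 + 1*0.64 = 5.9733333

5.9733333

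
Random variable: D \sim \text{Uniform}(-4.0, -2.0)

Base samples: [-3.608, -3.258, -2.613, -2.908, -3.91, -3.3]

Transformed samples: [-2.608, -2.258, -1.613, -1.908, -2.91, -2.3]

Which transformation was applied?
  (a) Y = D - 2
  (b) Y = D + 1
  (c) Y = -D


Checking option (b) Y = D + 1:
  D = -3.608 -> Y = -2.608 ✓
  D = -3.258 -> Y = -2.258 ✓
  D = -2.613 -> Y = -1.613 ✓
All samples match this transformation.

(b) D + 1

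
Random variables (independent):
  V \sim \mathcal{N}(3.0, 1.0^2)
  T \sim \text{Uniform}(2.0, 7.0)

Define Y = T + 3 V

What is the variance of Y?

For independent RVs: Var(aX + bY) = a²Var(X) + b²Var(Y)
Var(V) = 1
Var(T) = 2.0833333
Var(Y) = 3²*1 + 1²*2.0833333
= 9*1 + 1*2.0833333 = 11.083333

11.083333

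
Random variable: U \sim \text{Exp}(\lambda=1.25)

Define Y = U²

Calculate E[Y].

Using E[X²] = Var(X) + (E[X])²:
E[U] = 0.8
Var(U) = 1/1.25^2 = 0.64
E[U²] = 0.64 + 0.8² = 0.64 + 0.64 = 1.28

1.28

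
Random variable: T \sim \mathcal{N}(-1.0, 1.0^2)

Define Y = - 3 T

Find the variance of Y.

For Y = aT + b: Var(Y) = a² * Var(T)
Var(T) = 1.0^2 = 1
Var(Y) = (-3)² * 1 = 9 * 1 = 9

9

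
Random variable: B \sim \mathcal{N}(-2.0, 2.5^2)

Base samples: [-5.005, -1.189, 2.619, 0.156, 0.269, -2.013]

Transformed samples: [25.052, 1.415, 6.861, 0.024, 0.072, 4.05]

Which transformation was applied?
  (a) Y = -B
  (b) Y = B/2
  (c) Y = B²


Checking option (c) Y = B²:
  B = -5.005 -> Y = 25.052 ✓
  B = -1.189 -> Y = 1.415 ✓
  B = 2.619 -> Y = 6.861 ✓
All samples match this transformation.

(c) B²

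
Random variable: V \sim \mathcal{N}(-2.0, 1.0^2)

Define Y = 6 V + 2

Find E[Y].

For Y = 6V + 2:
E[Y] = 6 * E[V] + 2
E[V] = -2.0 = -2
E[Y] = 6 * (-2) + 2 = -10

-10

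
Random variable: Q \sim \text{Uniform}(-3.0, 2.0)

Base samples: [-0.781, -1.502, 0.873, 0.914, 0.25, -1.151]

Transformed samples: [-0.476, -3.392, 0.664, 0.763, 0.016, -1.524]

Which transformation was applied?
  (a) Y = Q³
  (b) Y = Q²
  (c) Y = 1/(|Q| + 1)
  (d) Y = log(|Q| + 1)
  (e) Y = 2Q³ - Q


Checking option (a) Y = Q³:
  Q = -0.781 -> Y = -0.476 ✓
  Q = -1.502 -> Y = -3.392 ✓
  Q = 0.873 -> Y = 0.664 ✓
All samples match this transformation.

(a) Q³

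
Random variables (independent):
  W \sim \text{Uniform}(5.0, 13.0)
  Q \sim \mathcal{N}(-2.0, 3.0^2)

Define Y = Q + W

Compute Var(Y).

For independent RVs: Var(aX + bY) = a²Var(X) + b²Var(Y)
Var(W) = 5.3333333
Var(Q) = 9
Var(Y) = 1²*5.3333333 + 1²*9
= 1*5.3333333 + 1*9 = 14.333333

14.333333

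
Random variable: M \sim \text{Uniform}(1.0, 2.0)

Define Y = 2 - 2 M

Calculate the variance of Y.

For Y = aM + b: Var(Y) = a² * Var(M)
Var(M) = (2 - 1)^2/12 = 0.083333333
Var(Y) = (-2)² * 0.083333333 = 4 * 0.083333333 = 0.33333333

0.33333333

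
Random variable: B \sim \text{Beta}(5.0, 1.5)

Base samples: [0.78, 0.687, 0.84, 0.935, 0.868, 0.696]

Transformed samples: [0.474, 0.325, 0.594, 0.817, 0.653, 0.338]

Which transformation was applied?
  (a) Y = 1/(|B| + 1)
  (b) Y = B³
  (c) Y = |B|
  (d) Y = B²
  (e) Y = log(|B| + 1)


Checking option (b) Y = B³:
  B = 0.78 -> Y = 0.474 ✓
  B = 0.687 -> Y = 0.325 ✓
  B = 0.84 -> Y = 0.594 ✓
All samples match this transformation.

(b) B³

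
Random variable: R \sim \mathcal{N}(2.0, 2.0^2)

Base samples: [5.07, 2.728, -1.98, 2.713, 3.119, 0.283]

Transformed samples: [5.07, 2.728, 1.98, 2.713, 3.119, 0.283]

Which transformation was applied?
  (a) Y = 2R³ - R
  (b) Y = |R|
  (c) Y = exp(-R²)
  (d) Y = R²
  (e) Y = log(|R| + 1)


Checking option (b) Y = |R|:
  R = 5.07 -> Y = 5.07 ✓
  R = 2.728 -> Y = 2.728 ✓
  R = -1.98 -> Y = 1.98 ✓
All samples match this transformation.

(b) |R|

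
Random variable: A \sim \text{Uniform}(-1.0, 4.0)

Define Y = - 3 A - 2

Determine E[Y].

For Y = -3A - 2:
E[Y] = -3 * E[A] - 2
E[A] = (-1 + 4)/2 = 1.5
E[Y] = -3 * 1.5 - 2 = -6.5

-6.5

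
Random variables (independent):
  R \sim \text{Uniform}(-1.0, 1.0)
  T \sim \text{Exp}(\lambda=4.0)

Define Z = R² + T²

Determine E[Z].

E[Z] = E[R²] + E[T²]
E[R²] = Var(R) + E[R]² = 0.33333333 + 0 = 0.33333333
E[T²] = Var(T) + E[T]² = 0.0625 + 0.0625 = 0.125
E[Z] = 0.33333333 + 0.125 = 0.45833333

0.45833333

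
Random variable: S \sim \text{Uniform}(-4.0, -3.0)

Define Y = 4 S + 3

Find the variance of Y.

For Y = aS + b: Var(Y) = a² * Var(S)
Var(S) = (-3 + 4)^2/12 = 0.083333333
Var(Y) = 4² * 0.083333333 = 16 * 0.083333333 = 1.3333333

1.3333333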